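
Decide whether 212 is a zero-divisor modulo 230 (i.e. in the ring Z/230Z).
gcd(212, 230) = 2 > 1, so 212 is not a unit in Z/230Z. In Z/nZ every nonzero non-unit is a zero-divisor: explicitly, take b = 230/gcd = 115 ≠ 0 (mod 230); then 212·115 = 24380 = 106·230, i.e. 212·115 ≡ 0 (mod 230). So 212 is a zero-divisor.

Final answer: YES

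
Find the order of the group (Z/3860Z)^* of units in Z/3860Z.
|(Z/3860Z)^*| = 1536

(Z/3860Z)^* consists of the classes a with gcd(a, 3860) = 1, so its order is φ(3860). φ is multiplicative, with φ(p^e) = p^e − p^(e−1). Factorise 3860 = 2^2 · 5 · 193. Then
  φ(3860) = (2^2 − 2^1) · (5 − 1) · (193 − 1) = 2 · 4 · 192 = 1536.
Thus |(Z/3860Z)^*| = 1536.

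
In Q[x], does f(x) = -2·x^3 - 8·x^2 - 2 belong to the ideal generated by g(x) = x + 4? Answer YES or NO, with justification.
In Q[x] the ideal (g) consists of all multiples of g, so f ∈ (g) iff g | f, i.e. iff the remainder of f on division by g is 0. Divide f by g (g is monic, so eliminate the leading term of the running remainder at each step):
  leading term -2·x^3: subtract (-2·x^2)·g(x) = -2·x^3 - 8·x^2, leaving -2
The remainder r(x) = -2 ≠ 0 (and deg r < deg g), so g ∤ f, i.e. f ∉ (g).

Final answer: NO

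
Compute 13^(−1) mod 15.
13^(−1) ≡ 7 (mod 15)

Apply the extended Euclidean algorithm to (15, 13), tracking rows (r, s, t) with s·15 + t·13 = r. Each division r_prev = q·r_cur + r_new produces the new row as (previous row) − q·(current row):
  row A: (15, 1, 0)   [1·15 + 0·13 = 15]
  row B: (13, 0, 1)   [0·15 + 1·13 = 13]
  15 = 1·13 + 2   → row C = row A − 1·row B = (2, 1, −1)   [check: 1·15 − 1·13 = 2]
  13 = 6·2 + 1   → row D = row B − 6·row C = (1, −6, 7)   [check: −6·15 + 7·13 = 1]
  2 = 2·1 + 0   → remainder 0, stop. gcd = 1 (last nonzero row D).
The gcd is 1, so 13 is invertible mod 15. The last nonzero row gives −6·15 + 7·13 = 1, so t = 7. So 13^(−1) ≡ 7 (mod 15). Verify: 13 · 7 = 91 ≡ 1 (mod 15). ✓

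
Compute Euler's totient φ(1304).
φ is multiplicative, with φ(p^e) = p^e − p^(e−1). Factorise 1304 = 2^3 · 163. Then
  φ(1304) = (2^3 − 2^2) · (163 − 1) = 4 · 162 = 648.

Final answer: φ(1304) = 648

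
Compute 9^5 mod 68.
Use repeated squaring. Binary(5) = 101. Walk through the bits of the exponent 5 left-to-right: at each bit after the leading one, square the running value, then multiply by 9 if the bit is 1 (always reducing mod 68):
  bit 1 = 1 (leading): start with 9.
  bit 2 = 0: square 9^2 = 81 ≡ 13 (mod 68).
  bit 3 = 1: square 13^2 = 169 ≡ 33; bit is 1, so multiply 33·9 = 297 ≡ 25 (mod 68).
Final value: 9^5 ≡ 25 (mod 68).

Final answer: 25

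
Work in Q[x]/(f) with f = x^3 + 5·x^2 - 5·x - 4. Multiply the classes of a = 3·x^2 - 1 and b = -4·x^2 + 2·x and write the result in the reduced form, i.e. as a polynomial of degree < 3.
First multiply in Q[x] without reducing: a · b = -12·x^4 + 6·x^3 + 4·x^2 - 2·x. Now divide by f(x) = x^3 + 5·x^2 - 5·x - 4, eliminating the leading term at each step:
  leading term -12·x^4: subtract (-12·x)·f(x) = -12·x^4 - 60·x^3 + 60·x^2 + 48·x, leaving 66·x^3 - 56·x^2 - 50·x
  leading term 66·x^3: subtract (66)·f(x) = 66·x^3 + 330·x^2 - 330·x - 264, leaving -386·x^2 + 280·x + 264
The degree is now < 3, so this is the remainder. Hence a · b ≡ -386·x^2 + 280·x + 264 in Q[x]/(f).

Final answer: a · b ≡ -386·x^2 + 280·x + 264 (mod f(x))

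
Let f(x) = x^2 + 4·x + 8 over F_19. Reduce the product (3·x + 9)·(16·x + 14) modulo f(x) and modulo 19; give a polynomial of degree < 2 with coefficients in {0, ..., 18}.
a · b ≡ 13·x + 8 (mod f(x))

Multiply as integer polynomials: a · b = 48·x^2 + 186·x + 126. Reducing coefficients mod 19: a · b ≡ 10·x^2 + 15·x + 12. Now divide by f(x) = x^2 + 4·x + 8 in F_19[x], eliminating the leading term at each step:
  leading term 10·x^2: subtract (10)·f(x) = 10·x^2 + 2·x + 4, leaving 13·x + 8 (coefficients mod 19)
The degree is now < 2, so this is the remainder. Hence a · b ≡ 13·x + 8 in F_19[x]/(f).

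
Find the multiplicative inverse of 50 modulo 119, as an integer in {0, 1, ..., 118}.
50^(−1) ≡ 50 (mod 119)

Apply the extended Euclidean algorithm to (119, 50), tracking rows (r, s, t) with s·119 + t·50 = r. Each division r_prev = q·r_cur + r_new produces the new row as (previous row) − q·(current row):
  row A: (119, 1, 0)   [1·119 + 0·50 = 119]
  row B: (50, 0, 1)   [0·119 + 1·50 = 50]
  119 = 2·50 + 19   → row C = row A − 2·row B = (19, 1, −2)   [check: 1·119 − 2·50 = 19]
  50 = 2·19 + 12   → row D = row B − 2·row C = (12, −2, 5)   [check: −2·119 + 5·50 = 12]
  19 = 1·12 + 7   → row E = row C − 1·row D = (7, 3, −7)   [check: 3·119 − 7·50 = 7]
  12 = 1·7 + 5   → row F = row D − 1·row E = (5, −5, 12)   [check: −5·119 + 12·50 = 5]
  7 = 1·5 + 2   → row G = row E − 1·row F = (2, 8, −19)   [check: 8·119 − 19·50 = 2]
  5 = 2·2 + 1   → row H = row F − 2·row G = (1, −21, 50)   [check: −21·119 + 50·50 = 1]
  2 = 2·1 + 0   → remainder 0, stop. gcd = 1 (last nonzero row H).
The gcd is 1, so 50 is invertible mod 119. The last nonzero row gives −21·119 + 50·50 = 1, so t = 50. So 50^(−1) ≡ 50 (mod 119). Verify: 50 · 50 = 2500 ≡ 1 (mod 119). ✓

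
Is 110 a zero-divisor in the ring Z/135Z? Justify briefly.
gcd(110, 135) = 5 > 1, so 110 is not a unit in Z/135Z. In Z/nZ every nonzero non-unit is a zero-divisor: explicitly, take b = 135/gcd = 27 ≠ 0 (mod 135); then 110·27 = 2970 = 22·135, i.e. 110·27 ≡ 0 (mod 135). So 110 is a zero-divisor.

Final answer: YES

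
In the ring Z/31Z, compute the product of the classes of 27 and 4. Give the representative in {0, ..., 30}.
15

Both factors are already reduced mod 31. 27 · 4 = 108. Dividing by 31: 108 = 3·31 + 15. So (27 · 4) mod 31 = 15.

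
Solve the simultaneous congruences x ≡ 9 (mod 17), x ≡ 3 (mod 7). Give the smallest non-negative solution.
The moduli 17, 7 are pairwise coprime, so by the CRT there is a unique solution mod 17·7 = 119.
Solve by successive substitution. Start with x ≡ 9 (mod 17).
  Combine with x ≡ 3 (mod 7): write x = 9 + 17·t and require 9 + 17·t ≡ 3 (mod 7), i.e. 17·t ≡ 3 − 9 ≡ 1 (mod 7). Since 17^(−1) ≡ 5 (mod 7) (17 ≡ 3 (mod 7)), t ≡ 5·1 ≡ 5 (mod 7). So x ≡ 9 + 17·5 = 94 (mod 119).
Unique solution in [0, 119): x = 94.

Final answer: x ≡ 94 (mod 119); the representative in [0, 119) is 94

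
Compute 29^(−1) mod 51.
29^(−1) ≡ 44 (mod 51)

Apply the extended Euclidean algorithm to (51, 29), tracking rows (r, s, t) with s·51 + t·29 = r. Each division r_prev = q·r_cur + r_new produces the new row as (previous row) − q·(current row):
  row A: (51, 1, 0)   [1·51 + 0·29 = 51]
  row B: (29, 0, 1)   [0·51 + 1·29 = 29]
  51 = 1·29 + 22   → row C = row A − 1·row B = (22, 1, −1)   [check: 1·51 − 1·29 = 22]
  29 = 1·22 + 7   → row D = row B − 1·row C = (7, −1, 2)   [check: −1·51 + 2·29 = 7]
  22 = 3·7 + 1   → row E = row C − 3·row D = (1, 4, −7)   [check: 4·51 − 7·29 = 1]
  7 = 7·1 + 0   → remainder 0, stop. gcd = 1 (last nonzero row E).
The gcd is 1, so 29 is invertible mod 51. The last nonzero row gives 4·51 − 7·29 = 1, so t = −7. So 29^(−1) ≡ −7 ≡ 44 (mod 51). Verify: 29 · 44 = 1276 ≡ 1 (mod 51). ✓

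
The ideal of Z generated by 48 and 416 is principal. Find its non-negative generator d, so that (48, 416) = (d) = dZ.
In the PID Z, (a, b) is generated by gcd(a, b). Compute gcd(416, 48) with the extended Euclidean algorithm, tracking rows (r, s, t) with s·416 + t·48 = r:
  row A: (416, 1, 0)   [1·416 + 0·48 = 416]
  row B: (48, 0, 1)   [0·416 + 1·48 = 48]
  416 = 8·48 + 32   → row C = row A − 8·row B = (32, 1, −8)   [check: 1·416 − 8·48 = 32]
  48 = 1·32 + 16   → row D = row B − 1·row C = (16, −1, 9)   [check: −1·416 + 9·48 = 16]
  32 = 2·16 + 0   → remainder 0, stop. gcd = 16 (last nonzero row D).
So gcd(48, 416) = 16, with Bézout identity −1·416 + 9·48 = 16. Containment (⊇): the Bézout identity exhibits 16 as an element of (48, 416), giving (16) ⊆ (48, 416). Containment (⊆): since 16 | 48 and 16 | 416 (48 = 16·3, 416 = 16·26), every Z-linear combination of 48 and 416 is divisible by 16, so (48, 416) ⊆ (16). Therefore (48, 416) = (16), d = 16.

Final answer: (48, 416) = (16); d = 16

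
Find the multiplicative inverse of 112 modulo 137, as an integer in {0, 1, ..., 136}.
112^(−1) ≡ 126 (mod 137)

Apply the extended Euclidean algorithm to (137, 112), tracking rows (r, s, t) with s·137 + t·112 = r. Each division r_prev = q·r_cur + r_new produces the new row as (previous row) − q·(current row):
  row A: (137, 1, 0)   [1·137 + 0·112 = 137]
  row B: (112, 0, 1)   [0·137 + 1·112 = 112]
  137 = 1·112 + 25   → row C = row A − 1·row B = (25, 1, −1)   [check: 1·137 − 1·112 = 25]
  112 = 4·25 + 12   → row D = row B − 4·row C = (12, −4, 5)   [check: −4·137 + 5·112 = 12]
  25 = 2·12 + 1   → row E = row C − 2·row D = (1, 9, −11)   [check: 9·137 − 11·112 = 1]
  12 = 12·1 + 0   → remainder 0, stop. gcd = 1 (last nonzero row E).
The gcd is 1, so 112 is invertible mod 137. The last nonzero row gives 9·137 − 11·112 = 1, so t = −11. So 112^(−1) ≡ −11 ≡ 126 (mod 137). Verify: 112 · 126 = 14112 ≡ 1 (mod 137). ✓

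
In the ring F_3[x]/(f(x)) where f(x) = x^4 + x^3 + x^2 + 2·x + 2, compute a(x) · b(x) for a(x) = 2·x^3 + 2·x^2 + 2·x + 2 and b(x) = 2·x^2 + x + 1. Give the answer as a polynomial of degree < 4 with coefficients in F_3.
a · b ≡ 2·x^3 + x^2 + x + 1 (mod f(x))

Multiply as integer polynomials: a · b = 4·x^5 + 6·x^4 + 8·x^3 + 8·x^2 + 4·x + 2. Reducing coefficients mod 3: a · b ≡ x^5 + 2·x^3 + 2·x^2 + x + 2. Now divide by f(x) = x^4 + x^3 + x^2 + 2·x + 2 in F_3[x], eliminating the leading term at each step:
  leading term x^5: subtract (x)·f(x) = x^5 + x^4 + x^3 + 2·x^2 + 2·x, leaving 2·x^4 + x^3 + 2·x + 2 (coefficients mod 3)
  leading term 2·x^4: subtract (2)·f(x) = 2·x^4 + 2·x^3 + 2·x^2 + x + 1, leaving 2·x^3 + x^2 + x + 1 (coefficients mod 3)
The degree is now < 4, so this is the remainder. Hence a · b ≡ 2·x^3 + x^2 + x + 1 in F_3[x]/(f).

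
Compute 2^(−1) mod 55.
2^(−1) ≡ 28 (mod 55)

Apply the extended Euclidean algorithm to (55, 2), tracking rows (r, s, t) with s·55 + t·2 = r. Each division r_prev = q·r_cur + r_new produces the new row as (previous row) − q·(current row):
  row A: (55, 1, 0)   [1·55 + 0·2 = 55]
  row B: (2, 0, 1)   [0·55 + 1·2 = 2]
  55 = 27·2 + 1   → row C = row A − 27·row B = (1, 1, −27)   [check: 1·55 − 27·2 = 1]
  2 = 2·1 + 0   → remainder 0, stop. gcd = 1 (last nonzero row C).
The gcd is 1, so 2 is invertible mod 55. The last nonzero row gives 1·55 − 27·2 = 1, so t = −27. So 2^(−1) ≡ −27 ≡ 28 (mod 55). Verify: 2 · 28 = 56 ≡ 1 (mod 55). ✓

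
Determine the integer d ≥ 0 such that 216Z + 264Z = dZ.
(216, 264) = (24); d = 24

In the PID Z, (a, b) is generated by gcd(a, b). Compute gcd(264, 216) with the extended Euclidean algorithm, tracking rows (r, s, t) with s·264 + t·216 = r:
  row A: (264, 1, 0)   [1·264 + 0·216 = 264]
  row B: (216, 0, 1)   [0·264 + 1·216 = 216]
  264 = 1·216 + 48   → row C = row A − 1·row B = (48, 1, −1)   [check: 1·264 − 1·216 = 48]
  216 = 4·48 + 24   → row D = row B − 4·row C = (24, −4, 5)   [check: −4·264 + 5·216 = 24]
  48 = 2·24 + 0   → remainder 0, stop. gcd = 24 (last nonzero row D).
So gcd(216, 264) = 24, with Bézout identity −4·264 + 5·216 = 24. Containment (⊇): the Bézout identity exhibits 24 as an element of (216, 264), giving (24) ⊆ (216, 264). Containment (⊆): since 24 | 216 and 24 | 264 (216 = 24·9, 264 = 24·11), every Z-linear combination of 216 and 264 is divisible by 24, so (216, 264) ⊆ (24). Therefore (216, 264) = (24), d = 24.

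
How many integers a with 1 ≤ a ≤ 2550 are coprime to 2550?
640

The number of a ∈ {1, ..., 2550} with gcd(a, 2550) = 1 is by definition Euler's totient φ(2550). φ is multiplicative, with φ(p^e) = p^e − p^(e−1). Factorise 2550 = 2 · 3 · 5^2 · 17. Then
  φ(2550) = (2 − 1) · (3 − 1) · (5^2 − 5^1) · (17 − 1) = 1 · 2 · 20 · 16 = 640.
So there are 640 such integers.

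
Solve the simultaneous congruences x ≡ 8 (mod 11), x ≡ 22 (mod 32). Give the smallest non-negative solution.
The moduli 11, 32 are pairwise coprime, so by the CRT there is a unique solution mod 11·32 = 352.
Solve by successive substitution. Start with x ≡ 8 (mod 11).
  Combine with x ≡ 22 (mod 32): write x = 8 + 11·t and require 8 + 11·t ≡ 22 (mod 32), i.e. 11·t ≡ 22 − 8 ≡ 14 (mod 32). Since 11^(−1) ≡ 3 (mod 32), t ≡ 3·14 ≡ 10 (mod 32). So x ≡ 8 + 11·10 = 118 (mod 352).
Unique solution in [0, 352): x = 118.

Final answer: x ≡ 118 (mod 352); the representative in [0, 352) is 118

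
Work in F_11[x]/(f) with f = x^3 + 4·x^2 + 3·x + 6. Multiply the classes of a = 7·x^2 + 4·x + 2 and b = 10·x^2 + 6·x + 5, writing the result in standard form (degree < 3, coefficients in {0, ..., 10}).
a · b ≡ x^2 + 8·x + 10 (mod f(x))

Multiply as integer polynomials: a · b = 70·x^4 + 82·x^3 + 79·x^2 + 32·x + 10. Reducing coefficients mod 11: a · b ≡ 4·x^4 + 5·x^3 + 2·x^2 + 10·x + 10. Now divide by f(x) = x^3 + 4·x^2 + 3·x + 6 in F_11[x], eliminating the leading term at each step:
  leading term 4·x^4: subtract (4·x)·f(x) = 4·x^4 + 5·x^3 + x^2 + 2·x, leaving x^2 + 8·x + 10 (coefficients mod 11)
The degree is now < 3, so this is the remainder. Hence a · b ≡ x^2 + 8·x + 10 in F_11[x]/(f).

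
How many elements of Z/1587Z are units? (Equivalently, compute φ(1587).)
An element a ∈ Z/1587Z is a unit iff gcd(a, 1587) = 1, so the number of units is φ(1587). φ is multiplicative, with φ(p^e) = p^e − p^(e−1). Factorise 1587 = 3 · 23^2. Then
  φ(1587) = (3 − 1) · (23^2 − 23^1) = 2 · 506 = 1012.

Final answer: Z/1587Z has φ(1587) = 1012 units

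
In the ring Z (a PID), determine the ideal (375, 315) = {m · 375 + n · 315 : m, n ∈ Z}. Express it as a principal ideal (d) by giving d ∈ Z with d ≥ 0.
In the PID Z, (a, b) is generated by gcd(a, b). Compute gcd(375, 315) with the extended Euclidean algorithm, tracking rows (r, s, t) with s·375 + t·315 = r:
  row A: (375, 1, 0)   [1·375 + 0·315 = 375]
  row B: (315, 0, 1)   [0·375 + 1·315 = 315]
  375 = 1·315 + 60   → row C = row A − 1·row B = (60, 1, −1)   [check: 1·375 − 1·315 = 60]
  315 = 5·60 + 15   → row D = row B − 5·row C = (15, −5, 6)   [check: −5·375 + 6·315 = 15]
  60 = 4·15 + 0   → remainder 0, stop. gcd = 15 (last nonzero row D).
So gcd(375, 315) = 15, with Bézout identity −5·375 + 6·315 = 15. Containment (⊇): the Bézout identity exhibits 15 as an element of (375, 315), giving (15) ⊆ (375, 315). Containment (⊆): since 15 | 375 and 15 | 315 (375 = 15·25, 315 = 15·21), every Z-linear combination of 375 and 315 is divisible by 15, so (375, 315) ⊆ (15). Therefore (375, 315) = (15), d = 15.

Final answer: (375, 315) = (15); d = 15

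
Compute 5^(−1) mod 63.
Apply the extended Euclidean algorithm to (63, 5), tracking rows (r, s, t) with s·63 + t·5 = r. Each division r_prev = q·r_cur + r_new produces the new row as (previous row) − q·(current row):
  row A: (63, 1, 0)   [1·63 + 0·5 = 63]
  row B: (5, 0, 1)   [0·63 + 1·5 = 5]
  63 = 12·5 + 3   → row C = row A − 12·row B = (3, 1, −12)   [check: 1·63 − 12·5 = 3]
  5 = 1·3 + 2   → row D = row B − 1·row C = (2, −1, 13)   [check: −1·63 + 13·5 = 2]
  3 = 1·2 + 1   → row E = row C − 1·row D = (1, 2, −25)   [check: 2·63 − 25·5 = 1]
  2 = 2·1 + 0   → remainder 0, stop. gcd = 1 (last nonzero row E).
The gcd is 1, so 5 is invertible mod 63. The last nonzero row gives 2·63 − 25·5 = 1, so t = −25. So 5^(−1) ≡ −25 ≡ 38 (mod 63). Verify: 5 · 38 = 190 ≡ 1 (mod 63). ✓

Final answer: 5^(−1) ≡ 38 (mod 63)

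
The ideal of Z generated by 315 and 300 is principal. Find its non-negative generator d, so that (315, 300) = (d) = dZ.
(315, 300) = (15); d = 15

In the PID Z, (a, b) is generated by gcd(a, b). Compute gcd(315, 300) with the extended Euclidean algorithm, tracking rows (r, s, t) with s·315 + t·300 = r:
  row A: (315, 1, 0)   [1·315 + 0·300 = 315]
  row B: (300, 0, 1)   [0·315 + 1·300 = 300]
  315 = 1·300 + 15   → row C = row A − 1·row B = (15, 1, −1)   [check: 1·315 − 1·300 = 15]
  300 = 20·15 + 0   → remainder 0, stop. gcd = 15 (last nonzero row C).
So gcd(315, 300) = 15, with Bézout identity 1·315 − 1·300 = 15. Containment (⊇): the Bézout identity exhibits 15 as an element of (315, 300), giving (15) ⊆ (315, 300). Containment (⊆): since 15 | 315 and 15 | 300 (315 = 15·21, 300 = 15·20), every Z-linear combination of 315 and 300 is divisible by 15, so (315, 300) ⊆ (15). Therefore (315, 300) = (15), d = 15.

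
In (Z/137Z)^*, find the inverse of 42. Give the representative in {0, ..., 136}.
42^(−1) ≡ 62 (mod 137)

Apply the extended Euclidean algorithm to (137, 42), tracking rows (r, s, t) with s·137 + t·42 = r. Each division r_prev = q·r_cur + r_new produces the new row as (previous row) − q·(current row):
  row A: (137, 1, 0)   [1·137 + 0·42 = 137]
  row B: (42, 0, 1)   [0·137 + 1·42 = 42]
  137 = 3·42 + 11   → row C = row A − 3·row B = (11, 1, −3)   [check: 1·137 − 3·42 = 11]
  42 = 3·11 + 9   → row D = row B − 3·row C = (9, −3, 10)   [check: −3·137 + 10·42 = 9]
  11 = 1·9 + 2   → row E = row C − 1·row D = (2, 4, −13)   [check: 4·137 − 13·42 = 2]
  9 = 4·2 + 1   → row F = row D − 4·row E = (1, −19, 62)   [check: −19·137 + 62·42 = 1]
  2 = 2·1 + 0   → remainder 0, stop. gcd = 1 (last nonzero row F).
The gcd is 1, so 42 is invertible mod 137. The last nonzero row gives −19·137 + 62·42 = 1, so t = 62. So 42^(−1) ≡ 62 (mod 137). Verify: 42 · 62 = 2604 ≡ 1 (mod 137). ✓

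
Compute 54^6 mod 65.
Use repeated squaring. Binary(6) = 110. Walk through the bits of the exponent 6 left-to-right: at each bit after the leading one, square the running value, then multiply by 54 if the bit is 1 (always reducing mod 65):
  bit 1 = 1 (leading): start with 54.
  bit 2 = 1: square 54^2 = 2916 ≡ 56; bit is 1, so multiply 56·54 = 3024 ≡ 34 (mod 65).
  bit 3 = 0: square 34^2 = 1156 ≡ 51 (mod 65).
Final value: 54^6 ≡ 51 (mod 65).

Final answer: 51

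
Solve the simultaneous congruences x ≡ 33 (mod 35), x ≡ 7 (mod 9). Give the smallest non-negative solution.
x ≡ 313 (mod 315); the representative in [0, 315) is 313

The moduli 35, 9 are pairwise coprime, so by the CRT there is a unique solution mod 35·9 = 315.
Solve by successive substitution. Start with x ≡ 33 (mod 35).
  Combine with x ≡ 7 (mod 9): write x = 33 + 35·t and require 33 + 35·t ≡ 7 (mod 9), i.e. 35·t ≡ 7 − 33 ≡ 1 (mod 9). Since 35^(−1) ≡ 8 (mod 9) (35 ≡ 8 (mod 9)), t ≡ 8·1 ≡ 8 (mod 9). So x ≡ 33 + 35·8 = 313 (mod 315).
Unique solution in [0, 315): x = 313.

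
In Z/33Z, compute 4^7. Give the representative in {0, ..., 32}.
Use repeated squaring. Binary(7) = 111. Walk through the bits of the exponent 7 left-to-right: at each bit after the leading one, square the running value, then multiply by 4 if the bit is 1 (always reducing mod 33):
  bit 1 = 1 (leading): start with 4.
  bit 2 = 1: square 4^2 = 16; bit is 1, so multiply 16·4 = 64 ≡ 31 (mod 33).
  bit 3 = 1: square 31^2 = 961 ≡ 4; bit is 1, so multiply 4·4 = 16 (mod 33).
Final value: 4^7 ≡ 16 (mod 33).

Final answer: 16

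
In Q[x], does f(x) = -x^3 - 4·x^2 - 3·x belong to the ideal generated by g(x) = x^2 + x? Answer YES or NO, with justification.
YES

In Q[x] the ideal (g) consists of all multiples of g, so f ∈ (g) iff g | f, i.e. iff the remainder of f on division by g is 0. Divide f by g (g is monic, so eliminate the leading term of the running remainder at each step):
  leading term -x^3: subtract (-x)·g(x) = -x^3 - x^2, leaving -3·x^2 - 3·x
  leading term -3·x^2: subtract (-3)·g(x) = -3·x^2 - 3·x, leaving 0
The remainder is 0, so f(x) = g(x) · h(x) with h(x) = -x - 3. Hence g | f, i.e. f ∈ (g).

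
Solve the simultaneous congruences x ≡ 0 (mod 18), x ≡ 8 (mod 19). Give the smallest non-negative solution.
x ≡ 198 (mod 342); the representative in [0, 342) is 198

The moduli 18, 19 are pairwise coprime, so by the CRT there is a unique solution mod 18·19 = 342.
Solve by successive substitution. Start with x ≡ 0 (mod 18).
  Combine with x ≡ 8 (mod 19): write x = 18·t and require 18·t ≡ 8 (mod 19). Since 18^(−1) ≡ 18 (mod 19), t ≡ 18·8 ≡ 11 (mod 19). So x ≡ 18·11 = 198 (mod 342).
Unique solution in [0, 342): x = 198.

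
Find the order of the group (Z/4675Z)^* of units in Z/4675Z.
(Z/4675Z)^* consists of the classes a with gcd(a, 4675) = 1, so its order is φ(4675). φ is multiplicative, with φ(p^e) = p^e − p^(e−1). Factorise 4675 = 5^2 · 11 · 17. Then
  φ(4675) = (5^2 − 5^1) · (11 − 1) · (17 − 1) = 20 · 10 · 16 = 3200.
Thus |(Z/4675Z)^*| = 3200.

Final answer: |(Z/4675Z)^*| = 3200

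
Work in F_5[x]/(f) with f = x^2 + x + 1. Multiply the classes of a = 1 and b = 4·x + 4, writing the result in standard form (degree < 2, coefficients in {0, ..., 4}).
a · b ≡ 4·x + 4 (mod f(x))

Multiply as integer polynomials: a · b = 4·x + 4. Reducing coefficients mod 5: a · b ≡ 4·x + 4. This already has degree < 2, so no reduction by f is needed. Hence a · b ≡ 4·x + 4 in F_5[x]/(f).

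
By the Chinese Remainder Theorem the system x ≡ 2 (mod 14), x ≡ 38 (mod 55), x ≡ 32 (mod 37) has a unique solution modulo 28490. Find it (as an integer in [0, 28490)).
The moduli 14, 55, 37 are pairwise coprime, so by the CRT there is a unique solution mod 14·55·37 = 28490.
Solve by successive substitution. Start with x ≡ 2 (mod 14).
  Combine with x ≡ 38 (mod 55): write x = 2 + 14·t and require 2 + 14·t ≡ 38 (mod 55), i.e. 14·t ≡ 38 − 2 ≡ 36 (mod 55). Since 14^(−1) ≡ 4 (mod 55), t ≡ 4·36 ≡ 34 (mod 55). So x ≡ 2 + 14·34 = 478 (mod 770).
  Combine with x ≡ 32 (mod 37): write x = 478 + 770·t and require 478 + 770·t ≡ 32 (mod 37), i.e. 770·t ≡ 32 − 478 ≡ 35 (mod 37). Since 770^(−1) ≡ 21 (mod 37) (770 ≡ 30 (mod 37)), t ≡ 21·35 ≡ 32 (mod 37). So x ≡ 478 + 770·32 = 25118 (mod 28490).
Unique solution in [0, 28490): x = 25118.

Final answer: x ≡ 25118 (mod 28490); the representative in [0, 28490) is 25118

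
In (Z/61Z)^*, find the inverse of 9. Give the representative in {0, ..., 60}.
9^(−1) ≡ 34 (mod 61)

Apply the extended Euclidean algorithm to (61, 9), tracking rows (r, s, t) with s·61 + t·9 = r. Each division r_prev = q·r_cur + r_new produces the new row as (previous row) − q·(current row):
  row A: (61, 1, 0)   [1·61 + 0·9 = 61]
  row B: (9, 0, 1)   [0·61 + 1·9 = 9]
  61 = 6·9 + 7   → row C = row A − 6·row B = (7, 1, −6)   [check: 1·61 − 6·9 = 7]
  9 = 1·7 + 2   → row D = row B − 1·row C = (2, −1, 7)   [check: −1·61 + 7·9 = 2]
  7 = 3·2 + 1   → row E = row C − 3·row D = (1, 4, −27)   [check: 4·61 − 27·9 = 1]
  2 = 2·1 + 0   → remainder 0, stop. gcd = 1 (last nonzero row E).
The gcd is 1, so 9 is invertible mod 61. The last nonzero row gives 4·61 − 27·9 = 1, so t = −27. So 9^(−1) ≡ −27 ≡ 34 (mod 61). Verify: 9 · 34 = 306 ≡ 1 (mod 61). ✓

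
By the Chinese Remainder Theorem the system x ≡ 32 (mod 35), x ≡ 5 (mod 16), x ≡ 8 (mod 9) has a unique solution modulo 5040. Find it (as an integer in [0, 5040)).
x ≡ 3077 (mod 5040); the representative in [0, 5040) is 3077

The moduli 35, 16, 9 are pairwise coprime, so by the CRT there is a unique solution mod 35·16·9 = 5040.
Solve by successive substitution. Start with x ≡ 32 (mod 35).
  Combine with x ≡ 5 (mod 16): write x = 32 + 35·t and require 32 + 35·t ≡ 5 (mod 16), i.e. 35·t ≡ 5 − 32 ≡ 5 (mod 16). Since 35^(−1) ≡ 11 (mod 16) (35 ≡ 3 (mod 16)), t ≡ 11·5 ≡ 7 (mod 16). So x ≡ 32 + 35·7 = 277 (mod 560).
  Combine with x ≡ 8 (mod 9): write x = 277 + 560·t and require 277 + 560·t ≡ 8 (mod 9), i.e. 560·t ≡ 8 − 277 ≡ 1 (mod 9). Since 560^(−1) ≡ 5 (mod 9) (560 ≡ 2 (mod 9)), t ≡ 5·1 ≡ 5 (mod 9). So x ≡ 277 + 560·5 = 3077 (mod 5040).
Unique solution in [0, 5040): x = 3077.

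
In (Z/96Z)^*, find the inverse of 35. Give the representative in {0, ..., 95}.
Apply the extended Euclidean algorithm to (96, 35), tracking rows (r, s, t) with s·96 + t·35 = r. Each division r_prev = q·r_cur + r_new produces the new row as (previous row) − q·(current row):
  row A: (96, 1, 0)   [1·96 + 0·35 = 96]
  row B: (35, 0, 1)   [0·96 + 1·35 = 35]
  96 = 2·35 + 26   → row C = row A − 2·row B = (26, 1, −2)   [check: 1·96 − 2·35 = 26]
  35 = 1·26 + 9   → row D = row B − 1·row C = (9, −1, 3)   [check: −1·96 + 3·35 = 9]
  26 = 2·9 + 8   → row E = row C − 2·row D = (8, 3, −8)   [check: 3·96 − 8·35 = 8]
  9 = 1·8 + 1   → row F = row D − 1·row E = (1, −4, 11)   [check: −4·96 + 11·35 = 1]
  8 = 8·1 + 0   → remainder 0, stop. gcd = 1 (last nonzero row F).
The gcd is 1, so 35 is invertible mod 96. The last nonzero row gives −4·96 + 11·35 = 1, so t = 11. So 35^(−1) ≡ 11 (mod 96). Verify: 35 · 11 = 385 ≡ 1 (mod 96). ✓

Final answer: 35^(−1) ≡ 11 (mod 96)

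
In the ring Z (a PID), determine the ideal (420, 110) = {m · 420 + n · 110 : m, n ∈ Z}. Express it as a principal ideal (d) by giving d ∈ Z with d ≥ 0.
In the PID Z, (a, b) is generated by gcd(a, b). Compute gcd(420, 110) with the extended Euclidean algorithm, tracking rows (r, s, t) with s·420 + t·110 = r:
  row A: (420, 1, 0)   [1·420 + 0·110 = 420]
  row B: (110, 0, 1)   [0·420 + 1·110 = 110]
  420 = 3·110 + 90   → row C = row A − 3·row B = (90, 1, −3)   [check: 1·420 − 3·110 = 90]
  110 = 1·90 + 20   → row D = row B − 1·row C = (20, −1, 4)   [check: −1·420 + 4·110 = 20]
  90 = 4·20 + 10   → row E = row C − 4·row D = (10, 5, −19)   [check: 5·420 − 19·110 = 10]
  20 = 2·10 + 0   → remainder 0, stop. gcd = 10 (last nonzero row E).
So gcd(420, 110) = 10, with Bézout identity 5·420 − 19·110 = 10. Containment (⊇): the Bézout identity exhibits 10 as an element of (420, 110), giving (10) ⊆ (420, 110). Containment (⊆): since 10 | 420 and 10 | 110 (420 = 10·42, 110 = 10·11), every Z-linear combination of 420 and 110 is divisible by 10, so (420, 110) ⊆ (10). Therefore (420, 110) = (10), d = 10.

Final answer: (420, 110) = (10); d = 10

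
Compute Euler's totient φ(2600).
φ is multiplicative, with φ(p^e) = p^e − p^(e−1). Factorise 2600 = 2^3 · 5^2 · 13. Then
  φ(2600) = (2^3 − 2^2) · (5^2 − 5^1) · (13 − 1) = 4 · 20 · 12 = 960.

Final answer: φ(2600) = 960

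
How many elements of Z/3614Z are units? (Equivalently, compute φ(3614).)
An element a ∈ Z/3614Z is a unit iff gcd(a, 3614) = 1, so the number of units is φ(3614). φ is multiplicative, with φ(p^e) = p^e − p^(e−1). Factorise 3614 = 2 · 13 · 139. Then
  φ(3614) = (2 − 1) · (13 − 1) · (139 − 1) = 1 · 12 · 138 = 1656.

Final answer: Z/3614Z has φ(3614) = 1656 units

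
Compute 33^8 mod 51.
Use repeated squaring. Binary(8) = 1000. Walk through the bits of the exponent 8 left-to-right: at each bit after the leading one, square the running value, then multiply by 33 if the bit is 1 (always reducing mod 51):
  bit 1 = 1 (leading): start with 33.
  bit 2 = 0: square 33^2 = 1089 ≡ 18 (mod 51).
  bit 3 = 0: square 18^2 = 324 ≡ 18 (mod 51).
  bit 4 = 0: square 18^2 = 324 ≡ 18 (mod 51).
Final value: 33^8 ≡ 18 (mod 51).

Final answer: 18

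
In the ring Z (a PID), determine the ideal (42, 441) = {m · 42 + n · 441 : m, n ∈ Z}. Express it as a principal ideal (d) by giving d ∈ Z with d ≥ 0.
In the PID Z, (a, b) is generated by gcd(a, b). Compute gcd(441, 42) with the extended Euclidean algorithm, tracking rows (r, s, t) with s·441 + t·42 = r:
  row A: (441, 1, 0)   [1·441 + 0·42 = 441]
  row B: (42, 0, 1)   [0·441 + 1·42 = 42]
  441 = 10·42 + 21   → row C = row A − 10·row B = (21, 1, −10)   [check: 1·441 − 10·42 = 21]
  42 = 2·21 + 0   → remainder 0, stop. gcd = 21 (last nonzero row C).
So gcd(42, 441) = 21, with Bézout identity 1·441 − 10·42 = 21. Containment (⊇): the Bézout identity exhibits 21 as an element of (42, 441), giving (21) ⊆ (42, 441). Containment (⊆): since 21 | 42 and 21 | 441 (42 = 21·2, 441 = 21·21), every Z-linear combination of 42 and 441 is divisible by 21, so (42, 441) ⊆ (21). Therefore (42, 441) = (21), d = 21.

Final answer: (42, 441) = (21); d = 21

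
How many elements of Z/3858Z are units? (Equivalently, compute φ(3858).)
Z/3858Z has φ(3858) = 1284 units

An element a ∈ Z/3858Z is a unit iff gcd(a, 3858) = 1, so the number of units is φ(3858). φ is multiplicative, with φ(p^e) = p^e − p^(e−1). Factorise 3858 = 2 · 3 · 643. Then
  φ(3858) = (2 − 1) · (3 − 1) · (643 − 1) = 1 · 2 · 642 = 1284.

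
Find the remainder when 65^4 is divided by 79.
22

Use repeated squaring. Binary(4) = 100. Walk through the bits of the exponent 4 left-to-right: at each bit after the leading one, square the running value, then multiply by 65 if the bit is 1 (always reducing mod 79):
  bit 1 = 1 (leading): start with 65.
  bit 2 = 0: square 65^2 = 4225 ≡ 38 (mod 79).
  bit 3 = 0: square 38^2 = 1444 ≡ 22 (mod 79).
Final value: 65^4 ≡ 22 (mod 79).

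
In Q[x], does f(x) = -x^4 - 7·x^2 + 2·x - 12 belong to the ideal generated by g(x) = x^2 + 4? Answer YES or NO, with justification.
NO

In Q[x] the ideal (g) consists of all multiples of g, so f ∈ (g) iff g | f, i.e. iff the remainder of f on division by g is 0. Divide f by g (g is monic, so eliminate the leading term of the running remainder at each step):
  leading term -x^4: subtract (-x^2)·g(x) = -x^4 - 4·x^2, leaving -3·x^2 + 2·x - 12
  leading term -3·x^2: subtract (-3)·g(x) = -3·x^2 - 12, leaving 2·x
The remainder r(x) = 2·x ≠ 0 (and deg r < deg g), so g ∤ f, i.e. f ∉ (g).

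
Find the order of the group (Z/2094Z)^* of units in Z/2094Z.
|(Z/2094Z)^*| = 696

(Z/2094Z)^* consists of the classes a with gcd(a, 2094) = 1, so its order is φ(2094). φ is multiplicative, with φ(p^e) = p^e − p^(e−1). Factorise 2094 = 2 · 3 · 349. Then
  φ(2094) = (2 − 1) · (3 − 1) · (349 − 1) = 1 · 2 · 348 = 696.
Thus |(Z/2094Z)^*| = 696.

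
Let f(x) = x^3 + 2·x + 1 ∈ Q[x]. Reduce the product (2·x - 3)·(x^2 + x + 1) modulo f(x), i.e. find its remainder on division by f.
First multiply in Q[x] without reducing: a · b = 2·x^3 - x^2 - x - 3. Now divide by f(x) = x^3 + 2·x + 1, eliminating the leading term at each step:
  leading term 2·x^3: subtract (2)·f(x) = 2·x^3 + 4·x + 2, leaving -x^2 - 5·x - 5
The degree is now < 3, so this is the remainder. Hence a · b ≡ -x^2 - 5·x - 5 in Q[x]/(f).

Final answer: a · b ≡ -x^2 - 5·x - 5 (mod f(x))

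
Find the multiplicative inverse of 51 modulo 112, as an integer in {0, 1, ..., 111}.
51^(−1) ≡ 11 (mod 112)

Apply the extended Euclidean algorithm to (112, 51), tracking rows (r, s, t) with s·112 + t·51 = r. Each division r_prev = q·r_cur + r_new produces the new row as (previous row) − q·(current row):
  row A: (112, 1, 0)   [1·112 + 0·51 = 112]
  row B: (51, 0, 1)   [0·112 + 1·51 = 51]
  112 = 2·51 + 10   → row C = row A − 2·row B = (10, 1, −2)   [check: 1·112 − 2·51 = 10]
  51 = 5·10 + 1   → row D = row B − 5·row C = (1, −5, 11)   [check: −5·112 + 11·51 = 1]
  10 = 10·1 + 0   → remainder 0, stop. gcd = 1 (last nonzero row D).
The gcd is 1, so 51 is invertible mod 112. The last nonzero row gives −5·112 + 11·51 = 1, so t = 11. So 51^(−1) ≡ 11 (mod 112). Verify: 51 · 11 = 561 ≡ 1 (mod 112). ✓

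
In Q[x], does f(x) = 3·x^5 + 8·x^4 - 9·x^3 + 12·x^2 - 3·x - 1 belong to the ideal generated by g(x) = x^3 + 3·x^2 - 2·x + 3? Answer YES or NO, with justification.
NO

In Q[x] the ideal (g) consists of all multiples of g, so f ∈ (g) iff g | f, i.e. iff the remainder of f on division by g is 0. Divide f by g (g is monic, so eliminate the leading term of the running remainder at each step):
  leading term 3·x^5: subtract (3·x^2)·g(x) = 3·x^5 + 9·x^4 - 6·x^3 + 9·x^2, leaving -x^4 - 3·x^3 + 3·x^2 - 3·x - 1
  leading term -x^4: subtract (-x)·g(x) = -x^4 - 3·x^3 + 2·x^2 - 3·x, leaving x^2 - 1
The remainder r(x) = x^2 - 1 ≠ 0 (and deg r < deg g), so g ∤ f, i.e. f ∉ (g).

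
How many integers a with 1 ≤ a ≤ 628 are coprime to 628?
The number of a ∈ {1, ..., 628} with gcd(a, 628) = 1 is by definition Euler's totient φ(628). φ is multiplicative, with φ(p^e) = p^e − p^(e−1). Factorise 628 = 2^2 · 157. Then
  φ(628) = (2^2 − 2^1) · (157 − 1) = 2 · 156 = 312.
So there are 312 such integers.

Final answer: 312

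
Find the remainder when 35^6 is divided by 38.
Use repeated squaring. Binary(6) = 110. Walk through the bits of the exponent 6 left-to-right: at each bit after the leading one, square the running value, then multiply by 35 if the bit is 1 (always reducing mod 38):
  bit 1 = 1 (leading): start with 35.
  bit 2 = 1: square 35^2 = 1225 ≡ 9; bit is 1, so multiply 9·35 = 315 ≡ 11 (mod 38).
  bit 3 = 0: square 11^2 = 121 ≡ 7 (mod 38).
Final value: 35^6 ≡ 7 (mod 38).

Final answer: 7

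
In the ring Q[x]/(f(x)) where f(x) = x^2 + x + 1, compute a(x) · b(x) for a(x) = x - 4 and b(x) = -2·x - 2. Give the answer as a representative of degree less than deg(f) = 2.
First multiply in Q[x] without reducing: a · b = -2·x^2 + 6·x + 8. Now divide by f(x) = x^2 + x + 1, eliminating the leading term at each step:
  leading term -2·x^2: subtract (-2)·f(x) = -2·x^2 - 2·x - 2, leaving 8·x + 10
The degree is now < 2, so this is the remainder. Hence a · b ≡ 8·x + 10 in Q[x]/(f).

Final answer: a · b ≡ 8·x + 10 (mod f(x))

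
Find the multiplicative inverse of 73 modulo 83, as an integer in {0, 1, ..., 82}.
Apply the extended Euclidean algorithm to (83, 73), tracking rows (r, s, t) with s·83 + t·73 = r. Each division r_prev = q·r_cur + r_new produces the new row as (previous row) − q·(current row):
  row A: (83, 1, 0)   [1·83 + 0·73 = 83]
  row B: (73, 0, 1)   [0·83 + 1·73 = 73]
  83 = 1·73 + 10   → row C = row A − 1·row B = (10, 1, −1)   [check: 1·83 − 1·73 = 10]
  73 = 7·10 + 3   → row D = row B − 7·row C = (3, −7, 8)   [check: −7·83 + 8·73 = 3]
  10 = 3·3 + 1   → row E = row C − 3·row D = (1, 22, −25)   [check: 22·83 − 25·73 = 1]
  3 = 3·1 + 0   → remainder 0, stop. gcd = 1 (last nonzero row E).
The gcd is 1, so 73 is invertible mod 83. The last nonzero row gives 22·83 − 25·73 = 1, so t = −25. So 73^(−1) ≡ −25 ≡ 58 (mod 83). Verify: 73 · 58 = 4234 ≡ 1 (mod 83). ✓

Final answer: 73^(−1) ≡ 58 (mod 83)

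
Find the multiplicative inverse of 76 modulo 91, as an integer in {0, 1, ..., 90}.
76^(−1) ≡ 6 (mod 91)

Apply the extended Euclidean algorithm to (91, 76), tracking rows (r, s, t) with s·91 + t·76 = r. Each division r_prev = q·r_cur + r_new produces the new row as (previous row) − q·(current row):
  row A: (91, 1, 0)   [1·91 + 0·76 = 91]
  row B: (76, 0, 1)   [0·91 + 1·76 = 76]
  91 = 1·76 + 15   → row C = row A − 1·row B = (15, 1, −1)   [check: 1·91 − 1·76 = 15]
  76 = 5·15 + 1   → row D = row B − 5·row C = (1, −5, 6)   [check: −5·91 + 6·76 = 1]
  15 = 15·1 + 0   → remainder 0, stop. gcd = 1 (last nonzero row D).
The gcd is 1, so 76 is invertible mod 91. The last nonzero row gives −5·91 + 6·76 = 1, so t = 6. So 76^(−1) ≡ 6 (mod 91). Verify: 76 · 6 = 456 ≡ 1 (mod 91). ✓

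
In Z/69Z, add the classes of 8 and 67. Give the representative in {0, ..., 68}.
Both summands are already reduced mod 69. 8 + 67 = 75; 75 = 1·69 + 6, so (8 + 67) mod 69 = 6.

Final answer: 6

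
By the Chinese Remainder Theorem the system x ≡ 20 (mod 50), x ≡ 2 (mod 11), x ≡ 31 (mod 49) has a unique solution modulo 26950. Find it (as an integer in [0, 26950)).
x ≡ 15270 (mod 26950); the representative in [0, 26950) is 15270

The moduli 50, 11, 49 are pairwise coprime, so by the CRT there is a unique solution mod 50·11·49 = 26950.
Solve by successive substitution. Start with x ≡ 20 (mod 50).
  Combine with x ≡ 2 (mod 11): write x = 20 + 50·t and require 20 + 50·t ≡ 2 (mod 11), i.e. 50·t ≡ 2 − 20 ≡ 4 (mod 11). Since 50^(−1) ≡ 2 (mod 11) (50 ≡ 6 (mod 11)), t ≡ 2·4 ≡ 8 (mod 11). So x ≡ 20 + 50·8 = 420 (mod 550).
  Combine with x ≡ 31 (mod 49): write x = 420 + 550·t and require 420 + 550·t ≡ 31 (mod 49), i.e. 550·t ≡ 31 − 420 ≡ 3 (mod 49). Since 550^(−1) ≡ 9 (mod 49) (550 ≡ 11 (mod 49)), t ≡ 9·3 ≡ 27 (mod 49). So x ≡ 420 + 550·27 = 15270 (mod 26950).
Unique solution in [0, 26950): x = 15270.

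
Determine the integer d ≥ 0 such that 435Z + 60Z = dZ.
In the PID Z, (a, b) is generated by gcd(a, b). Compute gcd(435, 60) with the extended Euclidean algorithm, tracking rows (r, s, t) with s·435 + t·60 = r:
  row A: (435, 1, 0)   [1·435 + 0·60 = 435]
  row B: (60, 0, 1)   [0·435 + 1·60 = 60]
  435 = 7·60 + 15   → row C = row A − 7·row B = (15, 1, −7)   [check: 1·435 − 7·60 = 15]
  60 = 4·15 + 0   → remainder 0, stop. gcd = 15 (last nonzero row C).
So gcd(435, 60) = 15, with Bézout identity 1·435 − 7·60 = 15. Containment (⊇): the Bézout identity exhibits 15 as an element of (435, 60), giving (15) ⊆ (435, 60). Containment (⊆): since 15 | 435 and 15 | 60 (435 = 15·29, 60 = 15·4), every Z-linear combination of 435 and 60 is divisible by 15, so (435, 60) ⊆ (15). Therefore (435, 60) = (15), d = 15.

Final answer: (435, 60) = (15); d = 15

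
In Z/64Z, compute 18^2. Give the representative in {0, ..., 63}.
Use repeated squaring. Binary(2) = 10. Walk through the bits of the exponent 2 left-to-right: at each bit after the leading one, square the running value, then multiply by 18 if the bit is 1 (always reducing mod 64):
  bit 1 = 1 (leading): start with 18.
  bit 2 = 0: square 18^2 = 324 ≡ 4 (mod 64).
Final value: 18^2 ≡ 4 (mod 64).

Final answer: 4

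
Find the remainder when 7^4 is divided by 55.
Use repeated squaring. Binary(4) = 100. Walk through the bits of the exponent 4 left-to-right: at each bit after the leading one, square the running value, then multiply by 7 if the bit is 1 (always reducing mod 55):
  bit 1 = 1 (leading): start with 7.
  bit 2 = 0: square 7^2 = 49 (mod 55).
  bit 3 = 0: square 49^2 = 2401 ≡ 36 (mod 55).
Final value: 7^4 ≡ 36 (mod 55).

Final answer: 36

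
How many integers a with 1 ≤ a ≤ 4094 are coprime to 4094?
The number of a ∈ {1, ..., 4094} with gcd(a, 4094) = 1 is by definition Euler's totient φ(4094). φ is multiplicative, with φ(p^e) = p^e − p^(e−1). Factorise 4094 = 2 · 23 · 89. Then
  φ(4094) = (2 − 1) · (23 − 1) · (89 − 1) = 1 · 22 · 88 = 1936.
So there are 1936 such integers.

Final answer: 1936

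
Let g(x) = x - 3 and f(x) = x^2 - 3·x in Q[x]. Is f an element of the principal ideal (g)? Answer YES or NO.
In Q[x] the ideal (g) consists of all multiples of g, so f ∈ (g) iff g | f, i.e. iff the remainder of f on division by g is 0. Divide f by g (g is monic, so eliminate the leading term of the running remainder at each step):
  leading term x^2: subtract (x)·g(x) = x^2 - 3·x, leaving 0
The remainder is 0, so f(x) = g(x) · h(x) with h(x) = x. Hence g | f, i.e. f ∈ (g).

Final answer: YES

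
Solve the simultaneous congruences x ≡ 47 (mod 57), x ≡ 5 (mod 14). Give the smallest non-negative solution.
The moduli 57, 14 are pairwise coprime, so by the CRT there is a unique solution mod 57·14 = 798.
Solve by successive substitution. Start with x ≡ 47 (mod 57).
  Combine with x ≡ 5 (mod 14): write x = 47 + 57·t and require 47 + 57·t ≡ 5 (mod 14), i.e. 57·t ≡ 5 − 47 ≡ 0 (mod 14). Since 57^(−1) ≡ 1 (mod 14) (57 ≡ 1 (mod 14)), t ≡ 1·0 ≡ 0 (mod 14). So x ≡ 47 + 57·0 = 47 (mod 798).
Unique solution in [0, 798): x = 47.

Final answer: x ≡ 47 (mod 798); the representative in [0, 798) is 47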